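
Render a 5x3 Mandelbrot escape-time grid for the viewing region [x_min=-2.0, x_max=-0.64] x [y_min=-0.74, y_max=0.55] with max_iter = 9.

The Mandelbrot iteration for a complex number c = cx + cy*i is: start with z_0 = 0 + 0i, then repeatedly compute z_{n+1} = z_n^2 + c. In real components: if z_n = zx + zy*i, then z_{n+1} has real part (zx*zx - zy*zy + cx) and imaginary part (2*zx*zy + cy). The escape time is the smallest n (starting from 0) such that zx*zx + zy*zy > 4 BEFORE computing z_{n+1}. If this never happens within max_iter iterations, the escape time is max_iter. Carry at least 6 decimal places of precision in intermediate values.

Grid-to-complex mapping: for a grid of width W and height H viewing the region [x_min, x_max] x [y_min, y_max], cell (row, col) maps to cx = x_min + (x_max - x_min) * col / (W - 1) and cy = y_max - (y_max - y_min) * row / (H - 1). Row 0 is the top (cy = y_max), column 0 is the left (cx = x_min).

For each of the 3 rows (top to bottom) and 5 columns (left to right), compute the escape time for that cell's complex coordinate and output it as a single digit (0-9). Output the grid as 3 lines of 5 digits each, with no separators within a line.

Answer: 13358
16999
13345

Derivation:
(row=0, col=0): c = -2.0000 + 0.5500i → escape time 1
(row=0, col=1): c = -1.6600 + 0.5500i → escape time 3
(row=0, col=2): c = -1.3200 + 0.5500i → escape time 3
(row=0, col=3): c = -0.9800 + 0.5500i → escape time 5
(row=0, col=4): c = -0.6400 + 0.5500i → escape time 8
(row=1, col=0): c = -2.0000 + -0.0950i → escape time 1
(row=1, col=1): c = -1.6600 + -0.0950i → escape time 6
(row=1, col=2): c = -1.3200 + -0.0950i → escape time 9
(row=1, col=3): c = -0.9800 + -0.0950i → escape time 9
(row=1, col=4): c = -0.6400 + -0.0950i → escape time 9
(row=2, col=0): c = -2.0000 + -0.7400i → escape time 1
(row=2, col=1): c = -1.6600 + -0.7400i → escape time 3
(row=2, col=2): c = -1.3200 + -0.7400i → escape time 3
(row=2, col=3): c = -0.9800 + -0.7400i → escape time 4
(row=2, col=4): c = -0.6400 + -0.7400i → escape time 5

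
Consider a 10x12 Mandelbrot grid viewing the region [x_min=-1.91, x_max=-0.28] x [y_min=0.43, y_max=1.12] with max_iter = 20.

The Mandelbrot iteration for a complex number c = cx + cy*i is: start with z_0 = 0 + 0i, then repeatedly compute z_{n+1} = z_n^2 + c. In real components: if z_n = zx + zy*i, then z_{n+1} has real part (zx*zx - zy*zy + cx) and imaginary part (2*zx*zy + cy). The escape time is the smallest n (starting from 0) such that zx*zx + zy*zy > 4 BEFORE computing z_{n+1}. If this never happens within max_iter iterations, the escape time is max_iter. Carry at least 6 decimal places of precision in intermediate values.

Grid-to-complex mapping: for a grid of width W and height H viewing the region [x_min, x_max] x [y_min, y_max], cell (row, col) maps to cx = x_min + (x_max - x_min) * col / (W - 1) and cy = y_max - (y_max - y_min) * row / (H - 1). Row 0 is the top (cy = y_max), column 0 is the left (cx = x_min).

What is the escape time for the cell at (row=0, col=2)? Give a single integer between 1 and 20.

Answer: 2

Derivation:
z_0 = 0 + 0i, c = -1.5478 + 1.1200i
Iter 1: z = -1.5478 + 1.1200i, |z|^2 = 3.6500
Iter 2: z = -0.4066 + -2.3470i, |z|^2 = 5.6738
Escaped at iteration 2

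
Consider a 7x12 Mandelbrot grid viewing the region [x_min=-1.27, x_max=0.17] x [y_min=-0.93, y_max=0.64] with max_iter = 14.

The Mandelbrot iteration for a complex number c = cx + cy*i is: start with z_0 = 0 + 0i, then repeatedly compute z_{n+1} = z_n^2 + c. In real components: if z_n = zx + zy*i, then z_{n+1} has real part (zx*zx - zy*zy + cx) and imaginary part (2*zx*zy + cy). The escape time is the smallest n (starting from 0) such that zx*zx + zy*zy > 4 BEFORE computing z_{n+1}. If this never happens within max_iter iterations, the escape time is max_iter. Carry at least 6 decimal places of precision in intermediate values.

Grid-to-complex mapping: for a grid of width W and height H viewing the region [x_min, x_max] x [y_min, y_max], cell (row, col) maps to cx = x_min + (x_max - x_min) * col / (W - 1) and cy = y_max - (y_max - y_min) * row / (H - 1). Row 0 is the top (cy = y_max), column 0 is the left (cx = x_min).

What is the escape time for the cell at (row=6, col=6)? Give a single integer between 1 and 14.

z_0 = 0 + 0i, c = 0.1700 + -0.2164i
Iter 1: z = 0.1700 + -0.2164i, |z|^2 = 0.0757
Iter 2: z = 0.1521 + -0.2899i, |z|^2 = 0.1072
Iter 3: z = 0.1091 + -0.3046i, |z|^2 = 0.1046
Iter 4: z = 0.0891 + -0.2828i, |z|^2 = 0.0879
Iter 5: z = 0.0980 + -0.2668i, |z|^2 = 0.0808
Iter 6: z = 0.1084 + -0.2686i, |z|^2 = 0.0839
Iter 7: z = 0.1096 + -0.2746i, |z|^2 = 0.0874
Iter 8: z = 0.1066 + -0.2766i, |z|^2 = 0.0878
Iter 9: z = 0.1049 + -0.2753i, |z|^2 = 0.0868
Iter 10: z = 0.1052 + -0.2741i, |z|^2 = 0.0862
Iter 11: z = 0.1059 + -0.2740i, |z|^2 = 0.0863
Iter 12: z = 0.1061 + -0.2744i, |z|^2 = 0.0866
Iter 13: z = 0.1060 + -0.2746i, |z|^2 = 0.0866

Answer: 14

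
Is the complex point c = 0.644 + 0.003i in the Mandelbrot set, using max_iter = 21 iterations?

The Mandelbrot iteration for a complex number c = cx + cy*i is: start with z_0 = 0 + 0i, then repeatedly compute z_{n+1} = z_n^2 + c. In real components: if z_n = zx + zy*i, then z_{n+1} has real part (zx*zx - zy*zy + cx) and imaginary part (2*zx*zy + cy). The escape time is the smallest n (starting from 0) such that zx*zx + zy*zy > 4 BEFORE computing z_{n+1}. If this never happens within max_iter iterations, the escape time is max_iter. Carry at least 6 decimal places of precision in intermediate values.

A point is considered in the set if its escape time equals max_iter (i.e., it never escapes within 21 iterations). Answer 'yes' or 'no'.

Answer: no

Derivation:
z_0 = 0 + 0i, c = 0.6440 + 0.0030i
Iter 1: z = 0.6440 + 0.0030i, |z|^2 = 0.4147
Iter 2: z = 1.0587 + 0.0069i, |z|^2 = 1.1209
Iter 3: z = 1.7649 + 0.0175i, |z|^2 = 3.1150
Iter 4: z = 3.7584 + 0.0649i, |z|^2 = 14.1298
Escaped at iteration 4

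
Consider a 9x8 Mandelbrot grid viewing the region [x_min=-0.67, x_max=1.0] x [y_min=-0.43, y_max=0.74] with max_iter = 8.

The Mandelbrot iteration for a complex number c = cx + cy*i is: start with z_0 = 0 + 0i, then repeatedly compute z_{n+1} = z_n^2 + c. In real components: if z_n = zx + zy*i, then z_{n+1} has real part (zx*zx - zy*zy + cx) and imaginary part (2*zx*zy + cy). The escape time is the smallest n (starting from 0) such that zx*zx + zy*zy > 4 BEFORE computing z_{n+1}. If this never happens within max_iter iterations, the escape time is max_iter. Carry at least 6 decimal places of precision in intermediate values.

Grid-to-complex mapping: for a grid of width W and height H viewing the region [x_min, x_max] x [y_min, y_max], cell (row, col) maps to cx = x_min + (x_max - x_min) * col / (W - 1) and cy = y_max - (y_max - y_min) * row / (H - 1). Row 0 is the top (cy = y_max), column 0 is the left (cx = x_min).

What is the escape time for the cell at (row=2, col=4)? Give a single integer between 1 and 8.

z_0 = 0 + 0i, c = 0.1650 + 0.4057i
Iter 1: z = 0.1650 + 0.4057i, |z|^2 = 0.1918
Iter 2: z = 0.0276 + 0.5396i, |z|^2 = 0.2919
Iter 3: z = -0.1254 + 0.4355i, |z|^2 = 0.2054
Iter 4: z = -0.0090 + 0.2965i, |z|^2 = 0.0880
Iter 5: z = 0.0772 + 0.4004i, |z|^2 = 0.1663
Iter 6: z = 0.0106 + 0.4675i, |z|^2 = 0.2187
Iter 7: z = -0.0535 + 0.4157i, |z|^2 = 0.1756

Answer: 8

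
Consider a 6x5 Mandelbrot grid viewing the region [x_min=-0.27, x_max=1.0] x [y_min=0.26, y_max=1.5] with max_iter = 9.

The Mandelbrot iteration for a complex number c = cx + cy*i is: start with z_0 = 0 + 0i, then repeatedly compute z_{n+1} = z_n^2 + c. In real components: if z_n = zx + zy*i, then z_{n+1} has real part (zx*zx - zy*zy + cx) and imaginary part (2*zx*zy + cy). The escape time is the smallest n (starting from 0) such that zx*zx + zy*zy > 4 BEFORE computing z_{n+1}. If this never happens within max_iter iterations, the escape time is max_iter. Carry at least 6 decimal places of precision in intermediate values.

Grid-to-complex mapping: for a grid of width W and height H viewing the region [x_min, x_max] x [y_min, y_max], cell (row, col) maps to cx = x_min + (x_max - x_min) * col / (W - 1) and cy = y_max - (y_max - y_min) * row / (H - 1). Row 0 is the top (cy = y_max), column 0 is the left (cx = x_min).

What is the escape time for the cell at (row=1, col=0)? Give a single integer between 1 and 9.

z_0 = 0 + 0i, c = -0.2700 + 1.1900i
Iter 1: z = -0.2700 + 1.1900i, |z|^2 = 1.4890
Iter 2: z = -1.6132 + 0.5474i, |z|^2 = 2.9021
Iter 3: z = 2.0328 + -0.5761i, |z|^2 = 4.4641
Escaped at iteration 3

Answer: 3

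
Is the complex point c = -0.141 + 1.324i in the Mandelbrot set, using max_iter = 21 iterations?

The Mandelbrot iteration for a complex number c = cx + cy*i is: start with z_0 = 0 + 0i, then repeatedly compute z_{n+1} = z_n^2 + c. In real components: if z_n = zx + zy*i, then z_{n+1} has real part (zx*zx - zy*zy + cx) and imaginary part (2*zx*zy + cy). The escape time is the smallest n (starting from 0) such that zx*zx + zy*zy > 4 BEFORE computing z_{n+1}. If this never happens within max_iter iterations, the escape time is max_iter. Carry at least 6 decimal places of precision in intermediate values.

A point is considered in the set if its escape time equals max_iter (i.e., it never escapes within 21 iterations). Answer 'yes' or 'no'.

z_0 = 0 + 0i, c = -0.1410 + 1.3240i
Iter 1: z = -0.1410 + 1.3240i, |z|^2 = 1.7729
Iter 2: z = -1.8741 + 0.9506i, |z|^2 = 4.4159
Escaped at iteration 2

Answer: no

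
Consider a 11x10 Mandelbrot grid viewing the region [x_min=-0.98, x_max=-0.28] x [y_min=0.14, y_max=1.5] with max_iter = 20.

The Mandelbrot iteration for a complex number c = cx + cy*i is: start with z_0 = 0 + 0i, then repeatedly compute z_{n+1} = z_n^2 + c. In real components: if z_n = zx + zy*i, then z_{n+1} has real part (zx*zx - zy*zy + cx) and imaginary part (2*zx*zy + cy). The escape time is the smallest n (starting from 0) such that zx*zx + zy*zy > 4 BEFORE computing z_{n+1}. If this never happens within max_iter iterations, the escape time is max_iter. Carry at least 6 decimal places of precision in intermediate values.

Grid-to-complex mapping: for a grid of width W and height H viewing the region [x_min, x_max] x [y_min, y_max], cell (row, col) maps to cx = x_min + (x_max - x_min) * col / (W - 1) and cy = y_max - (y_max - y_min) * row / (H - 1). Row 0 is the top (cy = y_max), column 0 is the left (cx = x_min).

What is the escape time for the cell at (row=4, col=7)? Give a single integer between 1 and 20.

z_0 = 0 + 0i, c = -0.4900 + 0.8956i
Iter 1: z = -0.4900 + 0.8956i, |z|^2 = 1.0421
Iter 2: z = -1.0519 + 0.0179i, |z|^2 = 1.1069
Iter 3: z = 0.6162 + 0.8579i, |z|^2 = 1.1157
Iter 4: z = -0.8462 + 1.9528i, |z|^2 = 4.5296
Escaped at iteration 4

Answer: 4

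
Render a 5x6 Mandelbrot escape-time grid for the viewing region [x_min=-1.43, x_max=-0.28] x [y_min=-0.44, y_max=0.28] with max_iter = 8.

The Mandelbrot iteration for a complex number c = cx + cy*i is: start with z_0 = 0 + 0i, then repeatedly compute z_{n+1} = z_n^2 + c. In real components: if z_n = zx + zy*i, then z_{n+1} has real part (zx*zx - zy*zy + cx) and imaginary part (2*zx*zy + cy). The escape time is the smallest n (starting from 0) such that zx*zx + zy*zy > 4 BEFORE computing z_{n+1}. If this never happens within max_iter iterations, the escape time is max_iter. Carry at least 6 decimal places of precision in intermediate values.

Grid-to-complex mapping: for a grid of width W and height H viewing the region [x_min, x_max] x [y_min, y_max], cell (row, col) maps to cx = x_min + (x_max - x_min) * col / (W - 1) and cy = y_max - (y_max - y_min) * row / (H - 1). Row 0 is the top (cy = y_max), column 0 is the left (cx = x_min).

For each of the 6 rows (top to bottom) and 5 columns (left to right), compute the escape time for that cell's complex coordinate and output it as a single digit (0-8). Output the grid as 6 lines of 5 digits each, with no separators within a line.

(row=0, col=0): c = -1.4300 + 0.2800i → escape time 5
(row=0, col=1): c = -1.1425 + 0.2800i → escape time 8
(row=0, col=2): c = -0.8550 + 0.2800i → escape time 8
(row=0, col=3): c = -0.5675 + 0.2800i → escape time 8
(row=0, col=4): c = -0.2800 + 0.2800i → escape time 8
(row=1, col=0): c = -1.4300 + 0.1360i → escape time 8
(row=1, col=1): c = -1.1425 + 0.1360i → escape time 8
(row=1, col=2): c = -0.8550 + 0.1360i → escape time 8
(row=1, col=3): c = -0.5675 + 0.1360i → escape time 8
(row=1, col=4): c = -0.2800 + 0.1360i → escape time 8
(row=2, col=0): c = -1.4300 + -0.0080i → escape time 8
(row=2, col=1): c = -1.1425 + -0.0080i → escape time 8
(row=2, col=2): c = -0.8550 + -0.0080i → escape time 8
(row=2, col=3): c = -0.5675 + -0.0080i → escape time 8
(row=2, col=4): c = -0.2800 + -0.0080i → escape time 8
(row=3, col=0): c = -1.4300 + -0.1520i → escape time 8
(row=3, col=1): c = -1.1425 + -0.1520i → escape time 8
(row=3, col=2): c = -0.8550 + -0.1520i → escape time 8
(row=3, col=3): c = -0.5675 + -0.1520i → escape time 8
(row=3, col=4): c = -0.2800 + -0.1520i → escape time 8
(row=4, col=0): c = -1.4300 + -0.2960i → escape time 5
(row=4, col=1): c = -1.1425 + -0.2960i → escape time 8
(row=4, col=2): c = -0.8550 + -0.2960i → escape time 8
(row=4, col=3): c = -0.5675 + -0.2960i → escape time 8
(row=4, col=4): c = -0.2800 + -0.2960i → escape time 8
(row=5, col=0): c = -1.4300 + -0.4400i → escape time 4
(row=5, col=1): c = -1.1425 + -0.4400i → escape time 6
(row=5, col=2): c = -0.8550 + -0.4400i → escape time 6
(row=5, col=3): c = -0.5675 + -0.4400i → escape time 8
(row=5, col=4): c = -0.2800 + -0.4400i → escape time 8

Answer: 58888
88888
88888
88888
58888
46688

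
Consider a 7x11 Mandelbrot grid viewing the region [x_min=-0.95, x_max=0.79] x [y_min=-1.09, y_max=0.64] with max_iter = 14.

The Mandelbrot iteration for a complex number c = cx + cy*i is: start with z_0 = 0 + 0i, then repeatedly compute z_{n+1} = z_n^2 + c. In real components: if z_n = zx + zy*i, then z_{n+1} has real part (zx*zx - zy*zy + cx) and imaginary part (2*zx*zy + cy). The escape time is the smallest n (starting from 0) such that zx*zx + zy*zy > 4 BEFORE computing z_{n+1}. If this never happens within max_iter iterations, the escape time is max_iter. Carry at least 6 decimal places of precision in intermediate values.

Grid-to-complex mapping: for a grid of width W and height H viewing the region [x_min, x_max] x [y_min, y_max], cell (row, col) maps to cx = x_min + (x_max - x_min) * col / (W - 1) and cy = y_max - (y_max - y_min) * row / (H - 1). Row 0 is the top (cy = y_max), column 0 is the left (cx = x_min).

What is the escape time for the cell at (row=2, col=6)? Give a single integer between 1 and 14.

z_0 = 0 + 0i, c = 0.7900 + 0.2940i
Iter 1: z = 0.7900 + 0.2940i, |z|^2 = 0.7105
Iter 2: z = 1.3277 + 0.7585i, |z|^2 = 2.3380
Iter 3: z = 1.9773 + 2.3081i, |z|^2 = 9.2373
Escaped at iteration 3

Answer: 3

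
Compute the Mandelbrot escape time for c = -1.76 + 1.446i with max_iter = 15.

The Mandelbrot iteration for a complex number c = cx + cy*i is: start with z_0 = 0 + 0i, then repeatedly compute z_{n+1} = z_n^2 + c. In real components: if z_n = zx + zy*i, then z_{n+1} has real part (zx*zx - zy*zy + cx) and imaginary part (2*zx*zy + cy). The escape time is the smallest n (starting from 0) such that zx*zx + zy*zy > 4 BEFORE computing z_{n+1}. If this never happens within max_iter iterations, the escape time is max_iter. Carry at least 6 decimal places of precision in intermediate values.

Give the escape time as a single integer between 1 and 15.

z_0 = 0 + 0i, c = -1.7600 + 1.4460i
Iter 1: z = -1.7600 + 1.4460i, |z|^2 = 5.1885
Escaped at iteration 1

Answer: 1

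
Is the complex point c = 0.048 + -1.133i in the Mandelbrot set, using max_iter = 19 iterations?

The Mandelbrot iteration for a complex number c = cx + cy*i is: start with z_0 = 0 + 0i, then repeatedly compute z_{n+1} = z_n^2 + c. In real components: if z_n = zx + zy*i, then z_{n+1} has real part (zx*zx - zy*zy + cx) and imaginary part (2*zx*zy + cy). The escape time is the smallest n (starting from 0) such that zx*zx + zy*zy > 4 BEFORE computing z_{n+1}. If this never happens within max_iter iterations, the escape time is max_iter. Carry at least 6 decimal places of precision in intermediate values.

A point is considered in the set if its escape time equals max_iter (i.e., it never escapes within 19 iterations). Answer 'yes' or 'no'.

z_0 = 0 + 0i, c = 0.0480 + -1.1330i
Iter 1: z = 0.0480 + -1.1330i, |z|^2 = 1.2860
Iter 2: z = -1.2334 + -1.2418i, |z|^2 = 3.0632
Iter 3: z = 0.0273 + 1.9302i, |z|^2 = 3.7262
Iter 4: z = -3.6768 + -1.0278i, |z|^2 = 14.5749
Escaped at iteration 4

Answer: no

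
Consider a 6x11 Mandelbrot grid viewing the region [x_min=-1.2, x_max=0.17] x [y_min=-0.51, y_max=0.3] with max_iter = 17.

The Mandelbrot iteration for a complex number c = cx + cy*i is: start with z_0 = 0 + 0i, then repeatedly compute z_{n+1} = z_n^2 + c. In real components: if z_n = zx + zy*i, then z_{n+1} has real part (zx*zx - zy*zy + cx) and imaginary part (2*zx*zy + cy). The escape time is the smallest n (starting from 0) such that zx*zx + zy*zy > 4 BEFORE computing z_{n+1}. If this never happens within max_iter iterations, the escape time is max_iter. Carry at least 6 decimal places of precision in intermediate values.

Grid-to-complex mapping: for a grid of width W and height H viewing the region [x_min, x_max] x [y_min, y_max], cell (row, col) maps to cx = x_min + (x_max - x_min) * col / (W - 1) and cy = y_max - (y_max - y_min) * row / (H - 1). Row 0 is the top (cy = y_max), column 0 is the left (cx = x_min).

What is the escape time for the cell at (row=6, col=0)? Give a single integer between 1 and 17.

z_0 = 0 + 0i, c = -1.2000 + -0.1860i
Iter 1: z = -1.2000 + -0.1860i, |z|^2 = 1.4746
Iter 2: z = 0.2054 + 0.2604i, |z|^2 = 0.1100
Iter 3: z = -1.2256 + -0.0790i, |z|^2 = 1.5084
Iter 4: z = 0.2959 + 0.0077i, |z|^2 = 0.0876
Iter 5: z = -1.1125 + -0.1814i, |z|^2 = 1.2706
Iter 6: z = 0.0048 + 0.2177i, |z|^2 = 0.0474
Iter 7: z = -1.2474 + -0.1839i, |z|^2 = 1.5898
Iter 8: z = 0.3221 + 0.2729i, |z|^2 = 0.1782
Iter 9: z = -1.1707 + -0.0102i, |z|^2 = 1.3706
Iter 10: z = 0.1704 + -0.1621i, |z|^2 = 0.0553
Iter 11: z = -1.1972 + -0.2412i, |z|^2 = 1.4915
Iter 12: z = 0.1751 + 0.3916i, |z|^2 = 0.1841
Iter 13: z = -1.3227 + -0.0488i, |z|^2 = 1.7520
Iter 14: z = 0.5472 + -0.0568i, |z|^2 = 0.3027
Iter 15: z = -0.9038 + -0.2482i, |z|^2 = 0.8785
Iter 16: z = -0.4447 + 0.2627i, |z|^2 = 0.2668

Answer: 17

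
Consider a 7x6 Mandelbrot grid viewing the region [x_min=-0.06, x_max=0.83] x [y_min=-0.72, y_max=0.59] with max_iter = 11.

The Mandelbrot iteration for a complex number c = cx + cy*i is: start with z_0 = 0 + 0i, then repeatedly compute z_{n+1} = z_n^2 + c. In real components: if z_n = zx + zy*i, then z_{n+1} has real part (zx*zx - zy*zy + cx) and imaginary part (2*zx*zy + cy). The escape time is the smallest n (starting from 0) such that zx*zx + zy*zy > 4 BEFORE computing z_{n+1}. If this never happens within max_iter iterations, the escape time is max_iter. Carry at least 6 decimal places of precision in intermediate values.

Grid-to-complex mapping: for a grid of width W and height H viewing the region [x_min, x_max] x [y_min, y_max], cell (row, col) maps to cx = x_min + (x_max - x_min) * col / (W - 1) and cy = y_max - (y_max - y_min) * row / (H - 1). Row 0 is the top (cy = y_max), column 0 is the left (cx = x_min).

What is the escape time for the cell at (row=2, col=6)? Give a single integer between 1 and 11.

Answer: 3

Derivation:
z_0 = 0 + 0i, c = 0.8300 + 0.0660i
Iter 1: z = 0.8300 + 0.0660i, |z|^2 = 0.6933
Iter 2: z = 1.5145 + 0.1756i, |z|^2 = 2.3247
Iter 3: z = 3.0930 + 0.5978i, |z|^2 = 9.9241
Escaped at iteration 3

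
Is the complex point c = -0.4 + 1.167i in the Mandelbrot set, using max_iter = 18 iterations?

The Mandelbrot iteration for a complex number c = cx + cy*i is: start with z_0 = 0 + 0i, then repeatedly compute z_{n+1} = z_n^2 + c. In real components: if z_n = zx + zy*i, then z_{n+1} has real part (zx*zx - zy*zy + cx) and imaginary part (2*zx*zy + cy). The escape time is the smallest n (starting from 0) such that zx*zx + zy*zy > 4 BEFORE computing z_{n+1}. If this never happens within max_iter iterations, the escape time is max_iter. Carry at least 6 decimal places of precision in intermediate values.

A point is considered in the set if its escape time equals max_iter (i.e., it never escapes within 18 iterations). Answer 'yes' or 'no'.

Answer: no

Derivation:
z_0 = 0 + 0i, c = -0.4000 + 1.1670i
Iter 1: z = -0.4000 + 1.1670i, |z|^2 = 1.5219
Iter 2: z = -1.6019 + 0.2334i, |z|^2 = 2.6205
Iter 3: z = 2.1116 + 0.4192i, |z|^2 = 4.6345
Escaped at iteration 3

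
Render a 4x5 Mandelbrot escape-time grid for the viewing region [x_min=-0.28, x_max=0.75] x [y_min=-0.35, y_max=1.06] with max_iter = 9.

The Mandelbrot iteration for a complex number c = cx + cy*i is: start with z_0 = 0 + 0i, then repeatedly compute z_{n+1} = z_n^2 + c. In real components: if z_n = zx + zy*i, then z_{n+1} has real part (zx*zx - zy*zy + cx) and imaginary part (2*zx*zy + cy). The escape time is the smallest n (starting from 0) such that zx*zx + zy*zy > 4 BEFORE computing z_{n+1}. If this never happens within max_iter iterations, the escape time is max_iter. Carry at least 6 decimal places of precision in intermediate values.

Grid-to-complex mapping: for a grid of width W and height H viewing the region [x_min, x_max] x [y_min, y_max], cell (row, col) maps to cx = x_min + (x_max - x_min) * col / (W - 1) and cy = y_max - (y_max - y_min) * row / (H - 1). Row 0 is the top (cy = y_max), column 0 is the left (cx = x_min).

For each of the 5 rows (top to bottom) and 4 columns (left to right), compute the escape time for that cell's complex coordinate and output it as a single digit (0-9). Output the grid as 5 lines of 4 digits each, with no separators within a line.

(row=0, col=0): c = -0.2800 + 1.0600i → escape time 5
(row=0, col=1): c = 0.0633 + 1.0600i → escape time 4
(row=0, col=2): c = 0.4067 + 1.0600i → escape time 3
(row=0, col=3): c = 0.7500 + 1.0600i → escape time 2
(row=1, col=0): c = -0.2800 + 0.7075i → escape time 9
(row=1, col=1): c = 0.0633 + 0.7075i → escape time 9
(row=1, col=2): c = 0.4067 + 0.7075i → escape time 5
(row=1, col=3): c = 0.7500 + 0.7075i → escape time 3
(row=2, col=0): c = -0.2800 + 0.3550i → escape time 9
(row=2, col=1): c = 0.0633 + 0.3550i → escape time 9
(row=2, col=2): c = 0.4067 + 0.3550i → escape time 9
(row=2, col=3): c = 0.7500 + 0.3550i → escape time 3
(row=3, col=0): c = -0.2800 + 0.0025i → escape time 9
(row=3, col=1): c = 0.0633 + 0.0025i → escape time 9
(row=3, col=2): c = 0.4067 + 0.0025i → escape time 6
(row=3, col=3): c = 0.7500 + 0.0025i → escape time 3
(row=4, col=0): c = -0.2800 + -0.3500i → escape time 9
(row=4, col=1): c = 0.0633 + -0.3500i → escape time 9
(row=4, col=2): c = 0.4067 + -0.3500i → escape time 9
(row=4, col=3): c = 0.7500 + -0.3500i → escape time 3

Answer: 5432
9953
9993
9963
9993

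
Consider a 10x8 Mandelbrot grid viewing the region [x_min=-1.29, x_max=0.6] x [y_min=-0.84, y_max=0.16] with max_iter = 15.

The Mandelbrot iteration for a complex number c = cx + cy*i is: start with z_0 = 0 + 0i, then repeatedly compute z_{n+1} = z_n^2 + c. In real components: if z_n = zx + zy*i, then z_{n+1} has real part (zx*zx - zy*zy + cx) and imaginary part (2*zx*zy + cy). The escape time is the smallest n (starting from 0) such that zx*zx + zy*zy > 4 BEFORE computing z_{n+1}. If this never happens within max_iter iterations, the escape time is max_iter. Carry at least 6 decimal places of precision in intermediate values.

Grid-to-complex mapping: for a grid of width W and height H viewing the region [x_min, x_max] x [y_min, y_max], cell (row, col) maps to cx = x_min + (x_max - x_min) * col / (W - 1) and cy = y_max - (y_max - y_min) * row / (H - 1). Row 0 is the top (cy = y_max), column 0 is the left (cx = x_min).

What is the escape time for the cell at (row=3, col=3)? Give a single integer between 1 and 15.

z_0 = 0 + 0i, c = -0.6600 + -0.2686i
Iter 1: z = -0.6600 + -0.2686i, |z|^2 = 0.5077
Iter 2: z = -0.2965 + 0.0859i, |z|^2 = 0.0953
Iter 3: z = -0.5795 + -0.3195i, |z|^2 = 0.4379
Iter 4: z = -0.4263 + 0.1017i, |z|^2 = 0.1921
Iter 5: z = -0.4886 + -0.3553i, |z|^2 = 0.3650
Iter 6: z = -0.5475 + 0.0786i, |z|^2 = 0.3060
Iter 7: z = -0.3664 + -0.3547i, |z|^2 = 0.2600
Iter 8: z = -0.6516 + -0.0087i, |z|^2 = 0.4246
Iter 9: z = -0.2355 + -0.2573i, |z|^2 = 0.1217
Iter 10: z = -0.6707 + -0.1474i, |z|^2 = 0.4716
Iter 11: z = -0.2318 + -0.0709i, |z|^2 = 0.0588
Iter 12: z = -0.6113 + -0.2357i, |z|^2 = 0.4292
Iter 13: z = -0.3419 + 0.0196i, |z|^2 = 0.1173
Iter 14: z = -0.5435 + -0.2820i, |z|^2 = 0.3749

Answer: 15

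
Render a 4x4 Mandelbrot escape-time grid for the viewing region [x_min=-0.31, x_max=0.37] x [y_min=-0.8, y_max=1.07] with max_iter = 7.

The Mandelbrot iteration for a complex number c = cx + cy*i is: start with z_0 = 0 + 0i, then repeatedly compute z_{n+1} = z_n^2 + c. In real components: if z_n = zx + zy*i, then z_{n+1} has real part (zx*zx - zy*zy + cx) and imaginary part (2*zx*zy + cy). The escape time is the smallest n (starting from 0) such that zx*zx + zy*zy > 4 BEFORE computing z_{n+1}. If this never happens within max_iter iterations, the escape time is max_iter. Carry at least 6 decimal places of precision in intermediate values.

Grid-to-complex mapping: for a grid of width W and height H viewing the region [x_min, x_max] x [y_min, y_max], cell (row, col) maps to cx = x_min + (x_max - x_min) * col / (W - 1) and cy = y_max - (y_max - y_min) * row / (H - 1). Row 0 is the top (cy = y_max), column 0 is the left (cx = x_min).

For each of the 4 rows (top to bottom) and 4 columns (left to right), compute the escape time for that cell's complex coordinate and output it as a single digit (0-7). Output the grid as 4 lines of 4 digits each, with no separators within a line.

Answer: 5643
7777
7777
7754

Derivation:
(row=0, col=0): c = -0.3100 + 1.0700i → escape time 5
(row=0, col=1): c = -0.0833 + 1.0700i → escape time 6
(row=0, col=2): c = 0.1433 + 1.0700i → escape time 4
(row=0, col=3): c = 0.3700 + 1.0700i → escape time 3
(row=1, col=0): c = -0.3100 + 0.4467i → escape time 7
(row=1, col=1): c = -0.0833 + 0.4467i → escape time 7
(row=1, col=2): c = 0.1433 + 0.4467i → escape time 7
(row=1, col=3): c = 0.3700 + 0.4467i → escape time 7
(row=2, col=0): c = -0.3100 + -0.1767i → escape time 7
(row=2, col=1): c = -0.0833 + -0.1767i → escape time 7
(row=2, col=2): c = 0.1433 + -0.1767i → escape time 7
(row=2, col=3): c = 0.3700 + -0.1767i → escape time 7
(row=3, col=0): c = -0.3100 + -0.8000i → escape time 7
(row=3, col=1): c = -0.0833 + -0.8000i → escape time 7
(row=3, col=2): c = 0.1433 + -0.8000i → escape time 5
(row=3, col=3): c = 0.3700 + -0.8000i → escape time 4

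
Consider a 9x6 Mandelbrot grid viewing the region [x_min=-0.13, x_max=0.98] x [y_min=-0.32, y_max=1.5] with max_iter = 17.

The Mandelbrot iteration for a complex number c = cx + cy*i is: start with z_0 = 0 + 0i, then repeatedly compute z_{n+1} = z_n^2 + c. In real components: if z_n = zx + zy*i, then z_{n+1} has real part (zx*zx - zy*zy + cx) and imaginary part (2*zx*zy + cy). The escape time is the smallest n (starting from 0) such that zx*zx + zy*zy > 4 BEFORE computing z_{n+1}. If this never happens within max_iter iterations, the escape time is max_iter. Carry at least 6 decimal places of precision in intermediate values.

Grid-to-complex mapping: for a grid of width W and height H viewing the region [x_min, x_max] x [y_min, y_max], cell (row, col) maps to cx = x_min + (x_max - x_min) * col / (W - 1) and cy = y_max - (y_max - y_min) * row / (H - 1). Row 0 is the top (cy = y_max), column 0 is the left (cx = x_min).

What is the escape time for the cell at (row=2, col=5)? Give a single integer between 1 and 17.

z_0 = 0 + 0i, c = 0.5637 + 0.7720i
Iter 1: z = 0.5637 + 0.7720i, |z|^2 = 0.9138
Iter 2: z = 0.2856 + 1.6424i, |z|^2 = 2.7791
Iter 3: z = -2.0523 + 1.7101i, |z|^2 = 7.1362
Escaped at iteration 3

Answer: 3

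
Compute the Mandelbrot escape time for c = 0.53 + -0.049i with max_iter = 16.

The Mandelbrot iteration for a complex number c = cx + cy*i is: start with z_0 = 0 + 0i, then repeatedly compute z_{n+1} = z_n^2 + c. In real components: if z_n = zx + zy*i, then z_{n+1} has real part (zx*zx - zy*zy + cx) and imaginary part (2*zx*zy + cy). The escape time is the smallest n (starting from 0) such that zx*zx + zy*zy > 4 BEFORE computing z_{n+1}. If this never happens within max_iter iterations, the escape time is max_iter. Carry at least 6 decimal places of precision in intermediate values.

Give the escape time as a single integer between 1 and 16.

Answer: 5

Derivation:
z_0 = 0 + 0i, c = 0.5300 + -0.0490i
Iter 1: z = 0.5300 + -0.0490i, |z|^2 = 0.2833
Iter 2: z = 0.8085 + -0.1009i, |z|^2 = 0.6639
Iter 3: z = 1.1735 + -0.2122i, |z|^2 = 1.4221
Iter 4: z = 1.8620 + -0.5471i, |z|^2 = 3.7664
Iter 5: z = 3.6978 + -2.0863i, |z|^2 = 18.0267
Escaped at iteration 5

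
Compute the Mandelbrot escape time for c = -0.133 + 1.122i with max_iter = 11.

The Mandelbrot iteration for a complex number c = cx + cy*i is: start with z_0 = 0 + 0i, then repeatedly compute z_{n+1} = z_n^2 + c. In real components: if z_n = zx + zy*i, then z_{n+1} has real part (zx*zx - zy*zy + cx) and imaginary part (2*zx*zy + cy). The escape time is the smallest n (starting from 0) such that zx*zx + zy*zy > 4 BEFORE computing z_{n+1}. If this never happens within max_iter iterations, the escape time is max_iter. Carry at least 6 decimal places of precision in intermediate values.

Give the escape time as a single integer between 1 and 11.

z_0 = 0 + 0i, c = -0.1330 + 1.1220i
Iter 1: z = -0.1330 + 1.1220i, |z|^2 = 1.2766
Iter 2: z = -1.3742 + 0.8235i, |z|^2 = 2.5666
Iter 3: z = 1.0772 + -1.1414i, |z|^2 = 2.4632
Iter 4: z = -0.2755 + -1.3371i, |z|^2 = 1.8636
Iter 5: z = -1.8448 + 1.8588i, |z|^2 = 6.8585
Escaped at iteration 5

Answer: 5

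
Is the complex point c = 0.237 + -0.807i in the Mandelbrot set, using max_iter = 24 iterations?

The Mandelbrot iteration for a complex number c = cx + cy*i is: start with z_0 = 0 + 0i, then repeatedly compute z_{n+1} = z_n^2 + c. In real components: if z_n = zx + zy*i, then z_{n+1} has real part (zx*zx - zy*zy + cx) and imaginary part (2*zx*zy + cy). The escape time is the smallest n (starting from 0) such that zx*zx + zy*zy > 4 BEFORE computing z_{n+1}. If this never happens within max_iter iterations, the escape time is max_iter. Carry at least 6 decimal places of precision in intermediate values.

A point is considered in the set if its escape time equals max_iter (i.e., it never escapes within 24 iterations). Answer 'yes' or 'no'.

Answer: no

Derivation:
z_0 = 0 + 0i, c = 0.2370 + -0.8070i
Iter 1: z = 0.2370 + -0.8070i, |z|^2 = 0.7074
Iter 2: z = -0.3581 + -1.1895i, |z|^2 = 1.5432
Iter 3: z = -1.0497 + 0.0449i, |z|^2 = 1.1040
Iter 4: z = 1.3369 + -0.9012i, |z|^2 = 2.5996
Iter 5: z = 1.2121 + -3.2168i, |z|^2 = 11.8168
Escaped at iteration 5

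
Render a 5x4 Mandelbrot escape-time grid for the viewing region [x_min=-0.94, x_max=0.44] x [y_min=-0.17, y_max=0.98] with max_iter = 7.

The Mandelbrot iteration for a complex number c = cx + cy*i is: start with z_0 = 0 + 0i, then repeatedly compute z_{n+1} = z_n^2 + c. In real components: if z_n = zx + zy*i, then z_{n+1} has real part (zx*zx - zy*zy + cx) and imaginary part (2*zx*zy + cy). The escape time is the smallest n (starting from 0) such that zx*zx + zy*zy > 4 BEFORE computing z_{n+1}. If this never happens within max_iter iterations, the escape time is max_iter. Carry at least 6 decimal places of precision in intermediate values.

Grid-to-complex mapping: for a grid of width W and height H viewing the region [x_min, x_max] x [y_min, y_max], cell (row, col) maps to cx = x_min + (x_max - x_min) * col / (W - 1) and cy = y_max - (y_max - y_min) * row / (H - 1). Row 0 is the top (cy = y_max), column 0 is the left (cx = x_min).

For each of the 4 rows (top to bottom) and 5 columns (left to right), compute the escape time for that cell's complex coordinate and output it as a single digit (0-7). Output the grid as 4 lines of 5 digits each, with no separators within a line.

Answer: 34643
57776
77777
77777

Derivation:
(row=0, col=0): c = -0.9400 + 0.9800i → escape time 3
(row=0, col=1): c = -0.5950 + 0.9800i → escape time 4
(row=0, col=2): c = -0.2500 + 0.9800i → escape time 6
(row=0, col=3): c = 0.0950 + 0.9800i → escape time 4
(row=0, col=4): c = 0.4400 + 0.9800i → escape time 3
(row=1, col=0): c = -0.9400 + 0.5967i → escape time 5
(row=1, col=1): c = -0.5950 + 0.5967i → escape time 7
(row=1, col=2): c = -0.2500 + 0.5967i → escape time 7
(row=1, col=3): c = 0.0950 + 0.5967i → escape time 7
(row=1, col=4): c = 0.4400 + 0.5967i → escape time 6
(row=2, col=0): c = -0.9400 + 0.2133i → escape time 7
(row=2, col=1): c = -0.5950 + 0.2133i → escape time 7
(row=2, col=2): c = -0.2500 + 0.2133i → escape time 7
(row=2, col=3): c = 0.0950 + 0.2133i → escape time 7
(row=2, col=4): c = 0.4400 + 0.2133i → escape time 7
(row=3, col=0): c = -0.9400 + -0.1700i → escape time 7
(row=3, col=1): c = -0.5950 + -0.1700i → escape time 7
(row=3, col=2): c = -0.2500 + -0.1700i → escape time 7
(row=3, col=3): c = 0.0950 + -0.1700i → escape time 7
(row=3, col=4): c = 0.4400 + -0.1700i → escape time 7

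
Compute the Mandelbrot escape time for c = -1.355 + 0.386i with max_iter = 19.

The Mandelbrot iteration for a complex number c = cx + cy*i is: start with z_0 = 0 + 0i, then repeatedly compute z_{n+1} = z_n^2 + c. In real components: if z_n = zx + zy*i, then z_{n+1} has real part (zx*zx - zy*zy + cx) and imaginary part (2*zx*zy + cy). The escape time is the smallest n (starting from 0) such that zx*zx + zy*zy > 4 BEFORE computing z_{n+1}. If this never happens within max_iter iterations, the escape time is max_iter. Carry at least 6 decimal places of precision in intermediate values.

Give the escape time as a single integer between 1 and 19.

z_0 = 0 + 0i, c = -1.3550 + 0.3860i
Iter 1: z = -1.3550 + 0.3860i, |z|^2 = 1.9850
Iter 2: z = 0.3320 + -0.6601i, |z|^2 = 0.5459
Iter 3: z = -1.6804 + -0.0523i, |z|^2 = 2.8266
Iter 4: z = 1.4661 + 0.5618i, |z|^2 = 2.4652
Iter 5: z = 0.4789 + 2.0334i, |z|^2 = 4.3642
Escaped at iteration 5

Answer: 5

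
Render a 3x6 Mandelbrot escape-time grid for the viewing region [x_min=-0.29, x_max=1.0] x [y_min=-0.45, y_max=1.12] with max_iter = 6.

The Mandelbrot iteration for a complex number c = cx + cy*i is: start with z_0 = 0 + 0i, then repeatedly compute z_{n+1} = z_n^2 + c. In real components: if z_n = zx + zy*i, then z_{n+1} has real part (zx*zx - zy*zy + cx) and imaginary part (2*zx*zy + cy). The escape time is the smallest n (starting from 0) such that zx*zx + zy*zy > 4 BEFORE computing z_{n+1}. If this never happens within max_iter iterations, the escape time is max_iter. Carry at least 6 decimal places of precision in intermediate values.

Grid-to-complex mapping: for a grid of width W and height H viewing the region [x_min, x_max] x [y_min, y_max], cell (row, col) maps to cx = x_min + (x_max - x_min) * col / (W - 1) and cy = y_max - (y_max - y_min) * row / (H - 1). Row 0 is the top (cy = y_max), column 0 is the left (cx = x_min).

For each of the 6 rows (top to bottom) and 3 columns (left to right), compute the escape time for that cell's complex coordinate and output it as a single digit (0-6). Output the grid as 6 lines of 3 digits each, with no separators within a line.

Answer: 422
642
662
662
662
662

Derivation:
(row=0, col=0): c = -0.2900 + 1.1200i → escape time 4
(row=0, col=1): c = 0.3550 + 1.1200i → escape time 2
(row=0, col=2): c = 1.0000 + 1.1200i → escape time 2
(row=1, col=0): c = -0.2900 + 0.8060i → escape time 6
(row=1, col=1): c = 0.3550 + 0.8060i → escape time 4
(row=1, col=2): c = 1.0000 + 0.8060i → escape time 2
(row=2, col=0): c = -0.2900 + 0.4920i → escape time 6
(row=2, col=1): c = 0.3550 + 0.4920i → escape time 6
(row=2, col=2): c = 1.0000 + 0.4920i → escape time 2
(row=3, col=0): c = -0.2900 + 0.1780i → escape time 6
(row=3, col=1): c = 0.3550 + 0.1780i → escape time 6
(row=3, col=2): c = 1.0000 + 0.1780i → escape time 2
(row=4, col=0): c = -0.2900 + -0.1360i → escape time 6
(row=4, col=1): c = 0.3550 + -0.1360i → escape time 6
(row=4, col=2): c = 1.0000 + -0.1360i → escape time 2
(row=5, col=0): c = -0.2900 + -0.4500i → escape time 6
(row=5, col=1): c = 0.3550 + -0.4500i → escape time 6
(row=5, col=2): c = 1.0000 + -0.4500i → escape time 2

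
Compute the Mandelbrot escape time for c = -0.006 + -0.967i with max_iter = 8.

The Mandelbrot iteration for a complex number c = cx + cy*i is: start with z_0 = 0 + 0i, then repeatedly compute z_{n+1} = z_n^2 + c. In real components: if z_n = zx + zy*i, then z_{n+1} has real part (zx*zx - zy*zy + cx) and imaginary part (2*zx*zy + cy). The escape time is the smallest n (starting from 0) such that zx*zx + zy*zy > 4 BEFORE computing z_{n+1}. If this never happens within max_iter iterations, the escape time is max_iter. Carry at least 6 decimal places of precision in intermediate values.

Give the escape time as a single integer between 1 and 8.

z_0 = 0 + 0i, c = -0.0060 + -0.9670i
Iter 1: z = -0.0060 + -0.9670i, |z|^2 = 0.9351
Iter 2: z = -0.9411 + -0.9554i, |z|^2 = 1.7984
Iter 3: z = -0.0332 + 0.8312i, |z|^2 = 0.6919
Iter 4: z = -0.6957 + -1.0222i, |z|^2 = 1.5289
Iter 5: z = -0.5668 + 0.4553i, |z|^2 = 0.5286
Iter 6: z = 0.1080 + -1.4832i, |z|^2 = 2.2115
Iter 7: z = -2.1942 + -1.2874i, |z|^2 = 6.4718
Escaped at iteration 7

Answer: 7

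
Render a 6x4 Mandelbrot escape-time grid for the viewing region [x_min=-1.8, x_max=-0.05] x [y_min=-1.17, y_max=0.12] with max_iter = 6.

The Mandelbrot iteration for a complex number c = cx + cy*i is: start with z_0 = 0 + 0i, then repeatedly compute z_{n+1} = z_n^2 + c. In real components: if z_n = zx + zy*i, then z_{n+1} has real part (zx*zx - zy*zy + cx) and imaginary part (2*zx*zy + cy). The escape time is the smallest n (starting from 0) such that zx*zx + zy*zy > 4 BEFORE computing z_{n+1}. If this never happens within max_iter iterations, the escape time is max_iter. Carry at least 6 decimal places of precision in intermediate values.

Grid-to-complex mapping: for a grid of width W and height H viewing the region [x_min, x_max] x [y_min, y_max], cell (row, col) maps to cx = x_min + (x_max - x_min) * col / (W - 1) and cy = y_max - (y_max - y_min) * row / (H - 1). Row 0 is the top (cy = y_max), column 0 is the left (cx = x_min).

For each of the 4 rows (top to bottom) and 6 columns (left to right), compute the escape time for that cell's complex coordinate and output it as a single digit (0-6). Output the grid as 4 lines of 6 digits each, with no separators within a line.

(row=0, col=0): c = -1.8000 + 0.1200i → escape time 4
(row=0, col=1): c = -1.4500 + 0.1200i → escape time 6
(row=0, col=2): c = -1.1000 + 0.1200i → escape time 6
(row=0, col=3): c = -0.7500 + 0.1200i → escape time 6
(row=0, col=4): c = -0.4000 + 0.1200i → escape time 6
(row=0, col=5): c = -0.0500 + 0.1200i → escape time 6
(row=1, col=0): c = -1.8000 + -0.3100i → escape time 4
(row=1, col=1): c = -1.4500 + -0.3100i → escape time 5
(row=1, col=2): c = -1.1000 + -0.3100i → escape time 6
(row=1, col=3): c = -0.7500 + -0.3100i → escape time 6
(row=1, col=4): c = -0.4000 + -0.3100i → escape time 6
(row=1, col=5): c = -0.0500 + -0.3100i → escape time 6
(row=2, col=0): c = -1.8000 + -0.7400i → escape time 2
(row=2, col=1): c = -1.4500 + -0.7400i → escape time 3
(row=2, col=2): c = -1.1000 + -0.7400i → escape time 3
(row=2, col=3): c = -0.7500 + -0.7400i → escape time 4
(row=2, col=4): c = -0.4000 + -0.7400i → escape time 6
(row=2, col=5): c = -0.0500 + -0.7400i → escape time 6
(row=3, col=0): c = -1.8000 + -1.1700i → escape time 1
(row=3, col=1): c = -1.4500 + -1.1700i → escape time 2
(row=3, col=2): c = -1.1000 + -1.1700i → escape time 3
(row=3, col=3): c = -0.7500 + -1.1700i → escape time 3
(row=3, col=4): c = -0.4000 + -1.1700i → escape time 3
(row=3, col=5): c = -0.0500 + -1.1700i → escape time 3

Answer: 466666
456666
233466
123333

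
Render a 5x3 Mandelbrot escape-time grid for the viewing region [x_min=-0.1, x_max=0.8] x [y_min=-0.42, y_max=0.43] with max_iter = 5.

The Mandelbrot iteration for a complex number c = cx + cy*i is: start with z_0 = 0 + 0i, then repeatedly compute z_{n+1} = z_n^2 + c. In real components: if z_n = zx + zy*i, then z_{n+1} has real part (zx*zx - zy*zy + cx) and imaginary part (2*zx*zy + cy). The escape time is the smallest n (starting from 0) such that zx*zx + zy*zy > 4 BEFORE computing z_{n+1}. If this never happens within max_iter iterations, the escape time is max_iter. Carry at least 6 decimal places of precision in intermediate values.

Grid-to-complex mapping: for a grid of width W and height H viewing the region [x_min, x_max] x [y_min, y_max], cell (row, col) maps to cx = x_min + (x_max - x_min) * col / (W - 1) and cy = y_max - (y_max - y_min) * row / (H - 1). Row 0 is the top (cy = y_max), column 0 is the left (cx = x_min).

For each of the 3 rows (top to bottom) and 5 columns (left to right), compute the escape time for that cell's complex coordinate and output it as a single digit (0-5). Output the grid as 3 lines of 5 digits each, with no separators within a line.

(row=0, col=0): c = -0.1000 + 0.4300i → escape time 5
(row=0, col=1): c = 0.1250 + 0.4300i → escape time 5
(row=0, col=2): c = 0.3500 + 0.4300i → escape time 5
(row=0, col=3): c = 0.5750 + 0.4300i → escape time 4
(row=0, col=4): c = 0.8000 + 0.4300i → escape time 3
(row=1, col=0): c = -0.1000 + 0.0050i → escape time 5
(row=1, col=1): c = 0.1250 + 0.0050i → escape time 5
(row=1, col=2): c = 0.3500 + 0.0050i → escape time 5
(row=1, col=3): c = 0.5750 + 0.0050i → escape time 4
(row=1, col=4): c = 0.8000 + 0.0050i → escape time 3
(row=2, col=0): c = -0.1000 + -0.4200i → escape time 5
(row=2, col=1): c = 0.1250 + -0.4200i → escape time 5
(row=2, col=2): c = 0.3500 + -0.4200i → escape time 5
(row=2, col=3): c = 0.5750 + -0.4200i → escape time 4
(row=2, col=4): c = 0.8000 + -0.4200i → escape time 3

Answer: 55543
55543
55543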